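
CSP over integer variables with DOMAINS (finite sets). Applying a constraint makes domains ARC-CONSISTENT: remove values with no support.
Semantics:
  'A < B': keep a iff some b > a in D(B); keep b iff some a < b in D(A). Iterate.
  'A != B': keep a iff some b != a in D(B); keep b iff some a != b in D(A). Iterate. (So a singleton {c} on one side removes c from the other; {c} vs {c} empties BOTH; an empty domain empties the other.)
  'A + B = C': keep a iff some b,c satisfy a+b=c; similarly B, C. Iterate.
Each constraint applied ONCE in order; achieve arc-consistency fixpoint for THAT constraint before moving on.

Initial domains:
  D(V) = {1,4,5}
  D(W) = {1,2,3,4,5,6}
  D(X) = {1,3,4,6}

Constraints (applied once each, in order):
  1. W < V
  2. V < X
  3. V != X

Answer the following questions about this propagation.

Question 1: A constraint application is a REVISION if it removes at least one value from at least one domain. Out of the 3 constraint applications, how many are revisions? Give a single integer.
Constraint 1 (W < V) on D(W)={1,2,3,4,5,6} D(V)={1,4,5}: W {1,2,3,4,5,6}->{1,2,3,4}; V {1,4,5}->{4,5} => REVISION
Constraint 2 (V < X) on D(V)={4,5} D(X)={1,3,4,6}: X {1,3,4,6}->{6} => REVISION
Constraint 3 (V != X) on D(V)={4,5} D(X)={6}: no change => not a revision
Total revisions = 2

Answer: 2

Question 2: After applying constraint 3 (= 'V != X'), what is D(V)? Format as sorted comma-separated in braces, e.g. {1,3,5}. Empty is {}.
Answer: {4,5}

Derivation:
Constraint 1 (W < V) on D(W)={1,2,3,4,5,6} D(V)={1,4,5}: W {1,2,3,4,5,6}->{1,2,3,4}; V {1,4,5}->{4,5}
Constraint 2 (V < X) on D(V)={4,5} D(X)={1,3,4,6}: X {1,3,4,6}->{6}
Constraint 3 (V != X) on D(V)={4,5} D(X)={6}: no change
So after constraint 3: D(V) = {4,5}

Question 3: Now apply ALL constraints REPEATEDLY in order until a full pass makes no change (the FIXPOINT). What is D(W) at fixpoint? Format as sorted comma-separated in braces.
Answer: {1,2,3,4}

Derivation:
pass 0 (initial): D(W)={1,2,3,4,5,6}
pass 1: V {1,4,5}->{4,5}; W {1,2,3,4,5,6}->{1,2,3,4}; X {1,3,4,6}->{6}
pass 2: no change
Fixpoint after 2 passes: D(W) = {1,2,3,4}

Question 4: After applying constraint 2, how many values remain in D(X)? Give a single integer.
Answer: 1

Derivation:
Constraint 1 (W < V) on D(W)={1,2,3,4,5,6} D(V)={1,4,5}: W {1,2,3,4,5,6}->{1,2,3,4}; V {1,4,5}->{4,5}
Constraint 2 (V < X) on D(V)={4,5} D(X)={1,3,4,6}: X {1,3,4,6}->{6}
So after constraint 2: D(X)={6}, size = 1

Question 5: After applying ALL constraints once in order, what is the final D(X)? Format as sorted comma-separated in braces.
Constraint 1 (W < V) on D(W)={1,2,3,4,5,6} D(V)={1,4,5}: W {1,2,3,4,5,6}->{1,2,3,4}; V {1,4,5}->{4,5}
Constraint 2 (V < X) on D(V)={4,5} D(X)={1,3,4,6}: X {1,3,4,6}->{6}
Constraint 3 (V != X) on D(V)={4,5} D(X)={6}: no change
So after all 3 constraints: D(X) = {6}

Answer: {6}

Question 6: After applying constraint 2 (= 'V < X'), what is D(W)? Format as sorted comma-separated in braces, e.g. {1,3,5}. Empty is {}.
Answer: {1,2,3,4}

Derivation:
Constraint 1 (W < V) on D(W)={1,2,3,4,5,6} D(V)={1,4,5}: W {1,2,3,4,5,6}->{1,2,3,4}; V {1,4,5}->{4,5}
Constraint 2 (V < X) on D(V)={4,5} D(X)={1,3,4,6}: X {1,3,4,6}->{6}
So after constraint 2: D(W) = {1,2,3,4}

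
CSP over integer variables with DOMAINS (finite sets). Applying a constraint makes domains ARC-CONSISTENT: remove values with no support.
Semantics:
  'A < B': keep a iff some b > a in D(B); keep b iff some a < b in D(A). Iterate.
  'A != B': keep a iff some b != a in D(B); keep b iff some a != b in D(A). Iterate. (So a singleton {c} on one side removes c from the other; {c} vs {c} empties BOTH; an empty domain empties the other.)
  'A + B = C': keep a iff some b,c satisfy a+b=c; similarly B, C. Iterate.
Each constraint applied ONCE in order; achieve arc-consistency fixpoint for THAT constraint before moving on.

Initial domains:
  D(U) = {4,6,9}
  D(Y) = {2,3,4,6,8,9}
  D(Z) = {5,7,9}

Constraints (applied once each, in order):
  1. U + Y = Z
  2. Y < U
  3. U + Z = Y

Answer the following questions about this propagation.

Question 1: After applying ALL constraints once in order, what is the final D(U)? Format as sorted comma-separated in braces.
Answer: {}

Derivation:
Constraint 1 (U + Y = Z) on D(U)={4,6,9} D(Y)={2,3,4,6,8,9} D(Z)={5,7,9}: U {4,6,9}->{4,6}; Y {2,3,4,6,8,9}->{3}; Z {5,7,9}->{7,9}
Constraint 2 (Y < U) on D(Y)={3} D(U)={4,6}: no change
Constraint 3 (U + Z = Y) on D(U)={4,6} D(Z)={7,9} D(Y)={3}: U {4,6}->{}; Z {7,9}->{}; Y {3}->{}
So after all 3 constraints: D(U) = {}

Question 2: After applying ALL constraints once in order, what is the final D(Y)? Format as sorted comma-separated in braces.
Answer: {}

Derivation:
Constraint 1 (U + Y = Z) on D(U)={4,6,9} D(Y)={2,3,4,6,8,9} D(Z)={5,7,9}: U {4,6,9}->{4,6}; Y {2,3,4,6,8,9}->{3}; Z {5,7,9}->{7,9}
Constraint 2 (Y < U) on D(Y)={3} D(U)={4,6}: no change
Constraint 3 (U + Z = Y) on D(U)={4,6} D(Z)={7,9} D(Y)={3}: U {4,6}->{}; Z {7,9}->{}; Y {3}->{}
So after all 3 constraints: D(Y) = {}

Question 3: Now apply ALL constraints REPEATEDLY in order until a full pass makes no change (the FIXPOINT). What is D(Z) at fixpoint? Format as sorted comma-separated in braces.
pass 0 (initial): D(Z)={5,7,9}
pass 1: U {4,6,9}->{}; Y {2,3,4,6,8,9}->{}; Z {5,7,9}->{}
pass 2: no change
Fixpoint after 2 passes: D(Z) = {}

Answer: {}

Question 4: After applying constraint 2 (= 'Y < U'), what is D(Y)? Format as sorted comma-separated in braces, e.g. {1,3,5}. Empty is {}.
Constraint 1 (U + Y = Z) on D(U)={4,6,9} D(Y)={2,3,4,6,8,9} D(Z)={5,7,9}: U {4,6,9}->{4,6}; Y {2,3,4,6,8,9}->{3}; Z {5,7,9}->{7,9}
Constraint 2 (Y < U) on D(Y)={3} D(U)={4,6}: no change
So after constraint 2: D(Y) = {3}

Answer: {3}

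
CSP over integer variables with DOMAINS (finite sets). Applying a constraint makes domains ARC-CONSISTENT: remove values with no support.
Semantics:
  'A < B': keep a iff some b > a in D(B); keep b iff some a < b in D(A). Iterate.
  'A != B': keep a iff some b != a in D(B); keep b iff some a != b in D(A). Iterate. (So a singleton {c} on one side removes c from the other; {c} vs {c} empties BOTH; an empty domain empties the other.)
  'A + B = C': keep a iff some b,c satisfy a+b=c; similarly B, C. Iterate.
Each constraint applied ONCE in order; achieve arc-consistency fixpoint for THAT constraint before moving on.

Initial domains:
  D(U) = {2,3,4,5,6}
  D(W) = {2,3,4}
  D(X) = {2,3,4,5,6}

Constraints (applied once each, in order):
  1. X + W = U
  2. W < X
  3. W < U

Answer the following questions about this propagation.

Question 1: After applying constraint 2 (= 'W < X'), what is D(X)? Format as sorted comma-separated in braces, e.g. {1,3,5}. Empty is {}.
Constraint 1 (X + W = U) on D(X)={2,3,4,5,6} D(W)={2,3,4} D(U)={2,3,4,5,6}: X {2,3,4,5,6}->{2,3,4}; U {2,3,4,5,6}->{4,5,6}
Constraint 2 (W < X) on D(W)={2,3,4} D(X)={2,3,4}: W {2,3,4}->{2,3}; X {2,3,4}->{3,4}
So after constraint 2: D(X) = {3,4}

Answer: {3,4}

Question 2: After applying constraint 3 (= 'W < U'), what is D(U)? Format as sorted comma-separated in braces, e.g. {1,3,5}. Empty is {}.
Answer: {4,5,6}

Derivation:
Constraint 1 (X + W = U) on D(X)={2,3,4,5,6} D(W)={2,3,4} D(U)={2,3,4,5,6}: X {2,3,4,5,6}->{2,3,4}; U {2,3,4,5,6}->{4,5,6}
Constraint 2 (W < X) on D(W)={2,3,4} D(X)={2,3,4}: W {2,3,4}->{2,3}; X {2,3,4}->{3,4}
Constraint 3 (W < U) on D(W)={2,3} D(U)={4,5,6}: no change
So after constraint 3: D(U) = {4,5,6}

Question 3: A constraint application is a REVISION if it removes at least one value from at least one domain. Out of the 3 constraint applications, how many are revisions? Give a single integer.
Answer: 2

Derivation:
Constraint 1 (X + W = U) on D(X)={2,3,4,5,6} D(W)={2,3,4} D(U)={2,3,4,5,6}: X {2,3,4,5,6}->{2,3,4}; U {2,3,4,5,6}->{4,5,6} => REVISION
Constraint 2 (W < X) on D(W)={2,3,4} D(X)={2,3,4}: W {2,3,4}->{2,3}; X {2,3,4}->{3,4} => REVISION
Constraint 3 (W < U) on D(W)={2,3} D(U)={4,5,6}: no change => not a revision
Total revisions = 2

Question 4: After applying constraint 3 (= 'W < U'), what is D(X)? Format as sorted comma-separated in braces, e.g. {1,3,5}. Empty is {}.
Answer: {3,4}

Derivation:
Constraint 1 (X + W = U) on D(X)={2,3,4,5,6} D(W)={2,3,4} D(U)={2,3,4,5,6}: X {2,3,4,5,6}->{2,3,4}; U {2,3,4,5,6}->{4,5,6}
Constraint 2 (W < X) on D(W)={2,3,4} D(X)={2,3,4}: W {2,3,4}->{2,3}; X {2,3,4}->{3,4}
Constraint 3 (W < U) on D(W)={2,3} D(U)={4,5,6}: no change
So after constraint 3: D(X) = {3,4}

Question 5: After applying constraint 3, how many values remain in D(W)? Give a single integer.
Answer: 2

Derivation:
Constraint 1 (X + W = U) on D(X)={2,3,4,5,6} D(W)={2,3,4} D(U)={2,3,4,5,6}: X {2,3,4,5,6}->{2,3,4}; U {2,3,4,5,6}->{4,5,6}
Constraint 2 (W < X) on D(W)={2,3,4} D(X)={2,3,4}: W {2,3,4}->{2,3}; X {2,3,4}->{3,4}
Constraint 3 (W < U) on D(W)={2,3} D(U)={4,5,6}: no change
So after constraint 3: D(W)={2,3}, size = 2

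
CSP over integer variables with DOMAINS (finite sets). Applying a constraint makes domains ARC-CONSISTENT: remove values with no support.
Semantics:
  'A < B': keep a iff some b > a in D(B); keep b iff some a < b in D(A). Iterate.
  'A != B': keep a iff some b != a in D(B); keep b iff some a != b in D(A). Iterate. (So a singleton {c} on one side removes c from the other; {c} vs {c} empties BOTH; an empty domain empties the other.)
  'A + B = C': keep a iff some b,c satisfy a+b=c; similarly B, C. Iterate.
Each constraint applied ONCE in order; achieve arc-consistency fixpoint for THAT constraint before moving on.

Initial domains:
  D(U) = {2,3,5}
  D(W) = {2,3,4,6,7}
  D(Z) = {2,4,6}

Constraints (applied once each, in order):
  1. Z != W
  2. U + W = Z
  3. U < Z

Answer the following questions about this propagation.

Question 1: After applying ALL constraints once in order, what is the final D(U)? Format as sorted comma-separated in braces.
Constraint 1 (Z != W) on D(Z)={2,4,6} D(W)={2,3,4,6,7}: no change
Constraint 2 (U + W = Z) on D(U)={2,3,5} D(W)={2,3,4,6,7} D(Z)={2,4,6}: U {2,3,5}->{2,3}; W {2,3,4,6,7}->{2,3,4}; Z {2,4,6}->{4,6}
Constraint 3 (U < Z) on D(U)={2,3} D(Z)={4,6}: no change
So after all 3 constraints: D(U) = {2,3}

Answer: {2,3}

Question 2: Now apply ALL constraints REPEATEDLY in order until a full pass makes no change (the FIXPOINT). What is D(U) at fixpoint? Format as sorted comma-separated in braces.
pass 0 (initial): D(U)={2,3,5}
pass 1: U {2,3,5}->{2,3}; W {2,3,4,6,7}->{2,3,4}; Z {2,4,6}->{4,6}
pass 2: no change
Fixpoint after 2 passes: D(U) = {2,3}

Answer: {2,3}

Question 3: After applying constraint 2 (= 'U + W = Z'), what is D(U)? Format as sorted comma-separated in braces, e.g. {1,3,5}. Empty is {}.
Constraint 1 (Z != W) on D(Z)={2,4,6} D(W)={2,3,4,6,7}: no change
Constraint 2 (U + W = Z) on D(U)={2,3,5} D(W)={2,3,4,6,7} D(Z)={2,4,6}: U {2,3,5}->{2,3}; W {2,3,4,6,7}->{2,3,4}; Z {2,4,6}->{4,6}
So after constraint 2: D(U) = {2,3}

Answer: {2,3}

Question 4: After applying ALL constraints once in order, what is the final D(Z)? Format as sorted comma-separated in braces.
Constraint 1 (Z != W) on D(Z)={2,4,6} D(W)={2,3,4,6,7}: no change
Constraint 2 (U + W = Z) on D(U)={2,3,5} D(W)={2,3,4,6,7} D(Z)={2,4,6}: U {2,3,5}->{2,3}; W {2,3,4,6,7}->{2,3,4}; Z {2,4,6}->{4,6}
Constraint 3 (U < Z) on D(U)={2,3} D(Z)={4,6}: no change
So after all 3 constraints: D(Z) = {4,6}

Answer: {4,6}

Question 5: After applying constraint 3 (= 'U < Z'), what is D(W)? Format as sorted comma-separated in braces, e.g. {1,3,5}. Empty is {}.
Answer: {2,3,4}

Derivation:
Constraint 1 (Z != W) on D(Z)={2,4,6} D(W)={2,3,4,6,7}: no change
Constraint 2 (U + W = Z) on D(U)={2,3,5} D(W)={2,3,4,6,7} D(Z)={2,4,6}: U {2,3,5}->{2,3}; W {2,3,4,6,7}->{2,3,4}; Z {2,4,6}->{4,6}
Constraint 3 (U < Z) on D(U)={2,3} D(Z)={4,6}: no change
So after constraint 3: D(W) = {2,3,4}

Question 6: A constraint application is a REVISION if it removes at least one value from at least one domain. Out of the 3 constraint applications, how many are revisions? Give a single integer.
Constraint 1 (Z != W) on D(Z)={2,4,6} D(W)={2,3,4,6,7}: no change => not a revision
Constraint 2 (U + W = Z) on D(U)={2,3,5} D(W)={2,3,4,6,7} D(Z)={2,4,6}: U {2,3,5}->{2,3}; W {2,3,4,6,7}->{2,3,4}; Z {2,4,6}->{4,6} => REVISION
Constraint 3 (U < Z) on D(U)={2,3} D(Z)={4,6}: no change => not a revision
Total revisions = 1

Answer: 1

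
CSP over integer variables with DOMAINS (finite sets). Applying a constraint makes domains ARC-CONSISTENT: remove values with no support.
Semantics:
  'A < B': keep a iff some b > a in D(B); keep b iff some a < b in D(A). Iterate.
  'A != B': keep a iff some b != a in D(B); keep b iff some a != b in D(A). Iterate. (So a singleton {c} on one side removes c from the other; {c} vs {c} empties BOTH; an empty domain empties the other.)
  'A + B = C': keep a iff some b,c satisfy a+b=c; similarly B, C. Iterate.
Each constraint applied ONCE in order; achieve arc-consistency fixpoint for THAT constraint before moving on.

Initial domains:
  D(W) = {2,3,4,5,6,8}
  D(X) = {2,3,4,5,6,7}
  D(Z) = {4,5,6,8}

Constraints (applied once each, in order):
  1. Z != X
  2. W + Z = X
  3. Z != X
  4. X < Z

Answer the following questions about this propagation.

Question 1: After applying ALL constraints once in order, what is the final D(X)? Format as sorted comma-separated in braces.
Answer: {}

Derivation:
Constraint 1 (Z != X) on D(Z)={4,5,6,8} D(X)={2,3,4,5,6,7}: no change
Constraint 2 (W + Z = X) on D(W)={2,3,4,5,6,8} D(Z)={4,5,6,8} D(X)={2,3,4,5,6,7}: W {2,3,4,5,6,8}->{2,3}; Z {4,5,6,8}->{4,5}; X {2,3,4,5,6,7}->{6,7}
Constraint 3 (Z != X) on D(Z)={4,5} D(X)={6,7}: no change
Constraint 4 (X < Z) on D(X)={6,7} D(Z)={4,5}: X {6,7}->{}; Z {4,5}->{}
So after all 4 constraints: D(X) = {}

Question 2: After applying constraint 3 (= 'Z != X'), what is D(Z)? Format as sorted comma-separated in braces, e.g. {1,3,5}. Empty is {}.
Answer: {4,5}

Derivation:
Constraint 1 (Z != X) on D(Z)={4,5,6,8} D(X)={2,3,4,5,6,7}: no change
Constraint 2 (W + Z = X) on D(W)={2,3,4,5,6,8} D(Z)={4,5,6,8} D(X)={2,3,4,5,6,7}: W {2,3,4,5,6,8}->{2,3}; Z {4,5,6,8}->{4,5}; X {2,3,4,5,6,7}->{6,7}
Constraint 3 (Z != X) on D(Z)={4,5} D(X)={6,7}: no change
So after constraint 3: D(Z) = {4,5}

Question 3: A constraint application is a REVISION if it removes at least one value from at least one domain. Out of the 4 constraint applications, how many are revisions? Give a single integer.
Constraint 1 (Z != X) on D(Z)={4,5,6,8} D(X)={2,3,4,5,6,7}: no change => not a revision
Constraint 2 (W + Z = X) on D(W)={2,3,4,5,6,8} D(Z)={4,5,6,8} D(X)={2,3,4,5,6,7}: W {2,3,4,5,6,8}->{2,3}; Z {4,5,6,8}->{4,5}; X {2,3,4,5,6,7}->{6,7} => REVISION
Constraint 3 (Z != X) on D(Z)={4,5} D(X)={6,7}: no change => not a revision
Constraint 4 (X < Z) on D(X)={6,7} D(Z)={4,5}: X {6,7}->{}; Z {4,5}->{} => REVISION
Total revisions = 2

Answer: 2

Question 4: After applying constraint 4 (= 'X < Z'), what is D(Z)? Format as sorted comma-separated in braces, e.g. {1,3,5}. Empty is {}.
Answer: {}

Derivation:
Constraint 1 (Z != X) on D(Z)={4,5,6,8} D(X)={2,3,4,5,6,7}: no change
Constraint 2 (W + Z = X) on D(W)={2,3,4,5,6,8} D(Z)={4,5,6,8} D(X)={2,3,4,5,6,7}: W {2,3,4,5,6,8}->{2,3}; Z {4,5,6,8}->{4,5}; X {2,3,4,5,6,7}->{6,7}
Constraint 3 (Z != X) on D(Z)={4,5} D(X)={6,7}: no change
Constraint 4 (X < Z) on D(X)={6,7} D(Z)={4,5}: X {6,7}->{}; Z {4,5}->{}
So after constraint 4: D(Z) = {}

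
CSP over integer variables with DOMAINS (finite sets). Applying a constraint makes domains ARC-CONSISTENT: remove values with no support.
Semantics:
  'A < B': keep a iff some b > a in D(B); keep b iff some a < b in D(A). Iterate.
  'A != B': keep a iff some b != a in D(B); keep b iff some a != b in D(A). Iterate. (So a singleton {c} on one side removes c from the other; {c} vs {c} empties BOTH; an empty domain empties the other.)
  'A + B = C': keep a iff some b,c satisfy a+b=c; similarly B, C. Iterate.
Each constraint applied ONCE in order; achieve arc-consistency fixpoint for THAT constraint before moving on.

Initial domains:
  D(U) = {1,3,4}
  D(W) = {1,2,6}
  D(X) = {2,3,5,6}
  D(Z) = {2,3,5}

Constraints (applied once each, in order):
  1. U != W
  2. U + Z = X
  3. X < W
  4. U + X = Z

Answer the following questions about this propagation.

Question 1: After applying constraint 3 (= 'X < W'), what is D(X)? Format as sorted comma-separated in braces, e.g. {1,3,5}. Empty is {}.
Answer: {3,5}

Derivation:
Constraint 1 (U != W) on D(U)={1,3,4} D(W)={1,2,6}: no change
Constraint 2 (U + Z = X) on D(U)={1,3,4} D(Z)={2,3,5} D(X)={2,3,5,6}: X {2,3,5,6}->{3,5,6}
Constraint 3 (X < W) on D(X)={3,5,6} D(W)={1,2,6}: X {3,5,6}->{3,5}; W {1,2,6}->{6}
So after constraint 3: D(X) = {3,5}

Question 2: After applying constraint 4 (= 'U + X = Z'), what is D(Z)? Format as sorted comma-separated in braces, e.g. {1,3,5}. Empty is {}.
Answer: {}

Derivation:
Constraint 1 (U != W) on D(U)={1,3,4} D(W)={1,2,6}: no change
Constraint 2 (U + Z = X) on D(U)={1,3,4} D(Z)={2,3,5} D(X)={2,3,5,6}: X {2,3,5,6}->{3,5,6}
Constraint 3 (X < W) on D(X)={3,5,6} D(W)={1,2,6}: X {3,5,6}->{3,5}; W {1,2,6}->{6}
Constraint 4 (U + X = Z) on D(U)={1,3,4} D(X)={3,5} D(Z)={2,3,5}: U {1,3,4}->{}; X {3,5}->{}; Z {2,3,5}->{}
So after constraint 4: D(Z) = {}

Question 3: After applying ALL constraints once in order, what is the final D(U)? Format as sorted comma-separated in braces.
Constraint 1 (U != W) on D(U)={1,3,4} D(W)={1,2,6}: no change
Constraint 2 (U + Z = X) on D(U)={1,3,4} D(Z)={2,3,5} D(X)={2,3,5,6}: X {2,3,5,6}->{3,5,6}
Constraint 3 (X < W) on D(X)={3,5,6} D(W)={1,2,6}: X {3,5,6}->{3,5}; W {1,2,6}->{6}
Constraint 4 (U + X = Z) on D(U)={1,3,4} D(X)={3,5} D(Z)={2,3,5}: U {1,3,4}->{}; X {3,5}->{}; Z {2,3,5}->{}
So after all 4 constraints: D(U) = {}

Answer: {}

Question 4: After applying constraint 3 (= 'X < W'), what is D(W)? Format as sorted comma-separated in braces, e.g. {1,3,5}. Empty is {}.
Answer: {6}

Derivation:
Constraint 1 (U != W) on D(U)={1,3,4} D(W)={1,2,6}: no change
Constraint 2 (U + Z = X) on D(U)={1,3,4} D(Z)={2,3,5} D(X)={2,3,5,6}: X {2,3,5,6}->{3,5,6}
Constraint 3 (X < W) on D(X)={3,5,6} D(W)={1,2,6}: X {3,5,6}->{3,5}; W {1,2,6}->{6}
So after constraint 3: D(W) = {6}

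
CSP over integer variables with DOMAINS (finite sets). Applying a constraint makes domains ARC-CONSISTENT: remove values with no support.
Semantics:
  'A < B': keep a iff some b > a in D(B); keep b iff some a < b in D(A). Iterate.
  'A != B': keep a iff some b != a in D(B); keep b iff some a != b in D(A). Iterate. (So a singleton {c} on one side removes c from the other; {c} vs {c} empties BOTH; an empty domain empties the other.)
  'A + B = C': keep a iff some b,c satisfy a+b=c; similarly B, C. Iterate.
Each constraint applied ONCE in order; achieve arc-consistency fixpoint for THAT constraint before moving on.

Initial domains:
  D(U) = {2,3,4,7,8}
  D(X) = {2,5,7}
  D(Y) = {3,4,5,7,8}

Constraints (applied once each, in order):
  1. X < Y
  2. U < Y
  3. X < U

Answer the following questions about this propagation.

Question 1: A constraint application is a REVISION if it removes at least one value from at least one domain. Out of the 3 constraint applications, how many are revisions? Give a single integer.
Answer: 2

Derivation:
Constraint 1 (X < Y) on D(X)={2,5,7} D(Y)={3,4,5,7,8}: no change => not a revision
Constraint 2 (U < Y) on D(U)={2,3,4,7,8} D(Y)={3,4,5,7,8}: U {2,3,4,7,8}->{2,3,4,7} => REVISION
Constraint 3 (X < U) on D(X)={2,5,7} D(U)={2,3,4,7}: X {2,5,7}->{2,5}; U {2,3,4,7}->{3,4,7} => REVISION
Total revisions = 2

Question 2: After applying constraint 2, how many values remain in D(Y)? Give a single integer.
Answer: 5

Derivation:
Constraint 1 (X < Y) on D(X)={2,5,7} D(Y)={3,4,5,7,8}: no change
Constraint 2 (U < Y) on D(U)={2,3,4,7,8} D(Y)={3,4,5,7,8}: U {2,3,4,7,8}->{2,3,4,7}
So after constraint 2: D(Y)={3,4,5,7,8}, size = 5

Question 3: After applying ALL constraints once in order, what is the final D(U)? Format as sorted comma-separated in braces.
Answer: {3,4,7}

Derivation:
Constraint 1 (X < Y) on D(X)={2,5,7} D(Y)={3,4,5,7,8}: no change
Constraint 2 (U < Y) on D(U)={2,3,4,7,8} D(Y)={3,4,5,7,8}: U {2,3,4,7,8}->{2,3,4,7}
Constraint 3 (X < U) on D(X)={2,5,7} D(U)={2,3,4,7}: X {2,5,7}->{2,5}; U {2,3,4,7}->{3,4,7}
So after all 3 constraints: D(U) = {3,4,7}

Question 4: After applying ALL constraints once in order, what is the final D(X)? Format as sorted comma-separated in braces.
Constraint 1 (X < Y) on D(X)={2,5,7} D(Y)={3,4,5,7,8}: no change
Constraint 2 (U < Y) on D(U)={2,3,4,7,8} D(Y)={3,4,5,7,8}: U {2,3,4,7,8}->{2,3,4,7}
Constraint 3 (X < U) on D(X)={2,5,7} D(U)={2,3,4,7}: X {2,5,7}->{2,5}; U {2,3,4,7}->{3,4,7}
So after all 3 constraints: D(X) = {2,5}

Answer: {2,5}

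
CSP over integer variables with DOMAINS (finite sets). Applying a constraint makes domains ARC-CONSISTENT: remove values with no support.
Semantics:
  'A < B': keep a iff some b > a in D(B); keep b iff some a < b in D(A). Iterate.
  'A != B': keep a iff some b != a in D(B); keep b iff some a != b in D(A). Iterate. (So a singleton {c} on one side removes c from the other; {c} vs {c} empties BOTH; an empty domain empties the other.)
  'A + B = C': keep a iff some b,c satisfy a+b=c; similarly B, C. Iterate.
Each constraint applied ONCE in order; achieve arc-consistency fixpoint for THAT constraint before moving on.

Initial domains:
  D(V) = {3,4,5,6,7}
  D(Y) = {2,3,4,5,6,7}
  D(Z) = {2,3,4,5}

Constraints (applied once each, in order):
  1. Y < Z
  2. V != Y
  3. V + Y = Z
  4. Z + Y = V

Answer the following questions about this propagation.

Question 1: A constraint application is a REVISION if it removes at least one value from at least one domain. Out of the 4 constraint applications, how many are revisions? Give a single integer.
Constraint 1 (Y < Z) on D(Y)={2,3,4,5,6,7} D(Z)={2,3,4,5}: Y {2,3,4,5,6,7}->{2,3,4}; Z {2,3,4,5}->{3,4,5} => REVISION
Constraint 2 (V != Y) on D(V)={3,4,5,6,7} D(Y)={2,3,4}: no change => not a revision
Constraint 3 (V + Y = Z) on D(V)={3,4,5,6,7} D(Y)={2,3,4} D(Z)={3,4,5}: V {3,4,5,6,7}->{3}; Y {2,3,4}->{2}; Z {3,4,5}->{5} => REVISION
Constraint 4 (Z + Y = V) on D(Z)={5} D(Y)={2} D(V)={3}: Z {5}->{}; Y {2}->{}; V {3}->{} => REVISION
Total revisions = 3

Answer: 3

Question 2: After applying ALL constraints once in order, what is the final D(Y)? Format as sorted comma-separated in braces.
Answer: {}

Derivation:
Constraint 1 (Y < Z) on D(Y)={2,3,4,5,6,7} D(Z)={2,3,4,5}: Y {2,3,4,5,6,7}->{2,3,4}; Z {2,3,4,5}->{3,4,5}
Constraint 2 (V != Y) on D(V)={3,4,5,6,7} D(Y)={2,3,4}: no change
Constraint 3 (V + Y = Z) on D(V)={3,4,5,6,7} D(Y)={2,3,4} D(Z)={3,4,5}: V {3,4,5,6,7}->{3}; Y {2,3,4}->{2}; Z {3,4,5}->{5}
Constraint 4 (Z + Y = V) on D(Z)={5} D(Y)={2} D(V)={3}: Z {5}->{}; Y {2}->{}; V {3}->{}
So after all 4 constraints: D(Y) = {}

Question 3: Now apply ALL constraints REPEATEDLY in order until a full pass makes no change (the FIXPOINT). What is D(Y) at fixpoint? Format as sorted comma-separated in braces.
Answer: {}

Derivation:
pass 0 (initial): D(Y)={2,3,4,5,6,7}
pass 1: V {3,4,5,6,7}->{}; Y {2,3,4,5,6,7}->{}; Z {2,3,4,5}->{}
pass 2: no change
Fixpoint after 2 passes: D(Y) = {}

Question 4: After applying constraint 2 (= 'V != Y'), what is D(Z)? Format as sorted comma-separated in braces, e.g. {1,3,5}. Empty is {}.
Answer: {3,4,5}

Derivation:
Constraint 1 (Y < Z) on D(Y)={2,3,4,5,6,7} D(Z)={2,3,4,5}: Y {2,3,4,5,6,7}->{2,3,4}; Z {2,3,4,5}->{3,4,5}
Constraint 2 (V != Y) on D(V)={3,4,5,6,7} D(Y)={2,3,4}: no change
So after constraint 2: D(Z) = {3,4,5}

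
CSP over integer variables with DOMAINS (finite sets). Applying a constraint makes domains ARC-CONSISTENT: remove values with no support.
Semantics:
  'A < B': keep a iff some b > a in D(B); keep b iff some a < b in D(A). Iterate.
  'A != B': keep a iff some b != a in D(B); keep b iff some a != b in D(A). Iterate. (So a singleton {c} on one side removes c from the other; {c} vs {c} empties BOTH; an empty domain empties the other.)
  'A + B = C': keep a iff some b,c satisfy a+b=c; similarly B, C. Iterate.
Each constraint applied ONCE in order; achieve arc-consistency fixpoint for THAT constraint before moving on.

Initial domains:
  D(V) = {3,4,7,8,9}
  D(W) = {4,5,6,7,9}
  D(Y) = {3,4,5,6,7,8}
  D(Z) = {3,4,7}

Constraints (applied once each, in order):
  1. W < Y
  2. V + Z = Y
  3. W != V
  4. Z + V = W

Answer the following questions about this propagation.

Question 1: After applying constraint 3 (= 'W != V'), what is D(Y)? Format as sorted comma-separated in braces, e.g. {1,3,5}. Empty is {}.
Answer: {6,7,8}

Derivation:
Constraint 1 (W < Y) on D(W)={4,5,6,7,9} D(Y)={3,4,5,6,7,8}: W {4,5,6,7,9}->{4,5,6,7}; Y {3,4,5,6,7,8}->{5,6,7,8}
Constraint 2 (V + Z = Y) on D(V)={3,4,7,8,9} D(Z)={3,4,7} D(Y)={5,6,7,8}: V {3,4,7,8,9}->{3,4}; Z {3,4,7}->{3,4}; Y {5,6,7,8}->{6,7,8}
Constraint 3 (W != V) on D(W)={4,5,6,7} D(V)={3,4}: no change
So after constraint 3: D(Y) = {6,7,8}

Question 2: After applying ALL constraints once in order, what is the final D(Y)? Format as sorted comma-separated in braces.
Answer: {6,7,8}

Derivation:
Constraint 1 (W < Y) on D(W)={4,5,6,7,9} D(Y)={3,4,5,6,7,8}: W {4,5,6,7,9}->{4,5,6,7}; Y {3,4,5,6,7,8}->{5,6,7,8}
Constraint 2 (V + Z = Y) on D(V)={3,4,7,8,9} D(Z)={3,4,7} D(Y)={5,6,7,8}: V {3,4,7,8,9}->{3,4}; Z {3,4,7}->{3,4}; Y {5,6,7,8}->{6,7,8}
Constraint 3 (W != V) on D(W)={4,5,6,7} D(V)={3,4}: no change
Constraint 4 (Z + V = W) on D(Z)={3,4} D(V)={3,4} D(W)={4,5,6,7}: W {4,5,6,7}->{6,7}
So after all 4 constraints: D(Y) = {6,7,8}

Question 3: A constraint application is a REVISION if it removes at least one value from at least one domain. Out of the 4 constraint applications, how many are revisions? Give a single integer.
Constraint 1 (W < Y) on D(W)={4,5,6,7,9} D(Y)={3,4,5,6,7,8}: W {4,5,6,7,9}->{4,5,6,7}; Y {3,4,5,6,7,8}->{5,6,7,8} => REVISION
Constraint 2 (V + Z = Y) on D(V)={3,4,7,8,9} D(Z)={3,4,7} D(Y)={5,6,7,8}: V {3,4,7,8,9}->{3,4}; Z {3,4,7}->{3,4}; Y {5,6,7,8}->{6,7,8} => REVISION
Constraint 3 (W != V) on D(W)={4,5,6,7} D(V)={3,4}: no change => not a revision
Constraint 4 (Z + V = W) on D(Z)={3,4} D(V)={3,4} D(W)={4,5,6,7}: W {4,5,6,7}->{6,7} => REVISION
Total revisions = 3

Answer: 3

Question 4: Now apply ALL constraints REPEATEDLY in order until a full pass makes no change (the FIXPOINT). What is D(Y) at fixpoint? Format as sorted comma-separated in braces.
Answer: {7,8}

Derivation:
pass 0 (initial): D(Y)={3,4,5,6,7,8}
pass 1: V {3,4,7,8,9}->{3,4}; W {4,5,6,7,9}->{6,7}; Y {3,4,5,6,7,8}->{6,7,8}; Z {3,4,7}->{3,4}
pass 2: Y {6,7,8}->{7,8}
pass 3: no change
Fixpoint after 3 passes: D(Y) = {7,8}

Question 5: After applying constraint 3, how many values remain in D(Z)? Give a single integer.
Constraint 1 (W < Y) on D(W)={4,5,6,7,9} D(Y)={3,4,5,6,7,8}: W {4,5,6,7,9}->{4,5,6,7}; Y {3,4,5,6,7,8}->{5,6,7,8}
Constraint 2 (V + Z = Y) on D(V)={3,4,7,8,9} D(Z)={3,4,7} D(Y)={5,6,7,8}: V {3,4,7,8,9}->{3,4}; Z {3,4,7}->{3,4}; Y {5,6,7,8}->{6,7,8}
Constraint 3 (W != V) on D(W)={4,5,6,7} D(V)={3,4}: no change
So after constraint 3: D(Z)={3,4}, size = 2

Answer: 2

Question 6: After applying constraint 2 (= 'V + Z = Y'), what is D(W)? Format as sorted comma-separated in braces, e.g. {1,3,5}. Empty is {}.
Answer: {4,5,6,7}

Derivation:
Constraint 1 (W < Y) on D(W)={4,5,6,7,9} D(Y)={3,4,5,6,7,8}: W {4,5,6,7,9}->{4,5,6,7}; Y {3,4,5,6,7,8}->{5,6,7,8}
Constraint 2 (V + Z = Y) on D(V)={3,4,7,8,9} D(Z)={3,4,7} D(Y)={5,6,7,8}: V {3,4,7,8,9}->{3,4}; Z {3,4,7}->{3,4}; Y {5,6,7,8}->{6,7,8}
So after constraint 2: D(W) = {4,5,6,7}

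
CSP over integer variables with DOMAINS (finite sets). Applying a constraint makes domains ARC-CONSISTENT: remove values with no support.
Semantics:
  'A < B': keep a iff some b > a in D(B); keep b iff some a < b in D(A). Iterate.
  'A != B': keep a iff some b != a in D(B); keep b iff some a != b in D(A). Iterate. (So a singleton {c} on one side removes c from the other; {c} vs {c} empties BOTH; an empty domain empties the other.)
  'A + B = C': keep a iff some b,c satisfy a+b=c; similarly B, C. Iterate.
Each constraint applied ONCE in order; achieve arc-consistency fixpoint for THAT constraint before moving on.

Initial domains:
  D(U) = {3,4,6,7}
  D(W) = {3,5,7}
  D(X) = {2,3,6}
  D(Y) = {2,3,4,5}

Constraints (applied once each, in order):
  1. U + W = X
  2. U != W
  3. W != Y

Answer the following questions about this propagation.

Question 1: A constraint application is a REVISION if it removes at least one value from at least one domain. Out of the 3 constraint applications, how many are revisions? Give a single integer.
Constraint 1 (U + W = X) on D(U)={3,4,6,7} D(W)={3,5,7} D(X)={2,3,6}: U {3,4,6,7}->{3}; W {3,5,7}->{3}; X {2,3,6}->{6} => REVISION
Constraint 2 (U != W) on D(U)={3} D(W)={3}: U {3}->{}; W {3}->{} => REVISION
Constraint 3 (W != Y) on D(W)={} D(Y)={2,3,4,5}: Y {2,3,4,5}->{} => REVISION
Total revisions = 3

Answer: 3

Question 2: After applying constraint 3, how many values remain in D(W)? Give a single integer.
Constraint 1 (U + W = X) on D(U)={3,4,6,7} D(W)={3,5,7} D(X)={2,3,6}: U {3,4,6,7}->{3}; W {3,5,7}->{3}; X {2,3,6}->{6}
Constraint 2 (U != W) on D(U)={3} D(W)={3}: U {3}->{}; W {3}->{}
Constraint 3 (W != Y) on D(W)={} D(Y)={2,3,4,5}: Y {2,3,4,5}->{}
So after constraint 3: D(W)={}, size = 0

Answer: 0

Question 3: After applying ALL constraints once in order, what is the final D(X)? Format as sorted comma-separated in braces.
Answer: {6}

Derivation:
Constraint 1 (U + W = X) on D(U)={3,4,6,7} D(W)={3,5,7} D(X)={2,3,6}: U {3,4,6,7}->{3}; W {3,5,7}->{3}; X {2,3,6}->{6}
Constraint 2 (U != W) on D(U)={3} D(W)={3}: U {3}->{}; W {3}->{}
Constraint 3 (W != Y) on D(W)={} D(Y)={2,3,4,5}: Y {2,3,4,5}->{}
So after all 3 constraints: D(X) = {6}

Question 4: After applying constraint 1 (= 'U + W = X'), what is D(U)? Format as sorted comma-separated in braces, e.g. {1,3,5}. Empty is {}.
Answer: {3}

Derivation:
Constraint 1 (U + W = X) on D(U)={3,4,6,7} D(W)={3,5,7} D(X)={2,3,6}: U {3,4,6,7}->{3}; W {3,5,7}->{3}; X {2,3,6}->{6}
So after constraint 1: D(U) = {3}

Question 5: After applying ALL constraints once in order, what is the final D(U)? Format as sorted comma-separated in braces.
Answer: {}

Derivation:
Constraint 1 (U + W = X) on D(U)={3,4,6,7} D(W)={3,5,7} D(X)={2,3,6}: U {3,4,6,7}->{3}; W {3,5,7}->{3}; X {2,3,6}->{6}
Constraint 2 (U != W) on D(U)={3} D(W)={3}: U {3}->{}; W {3}->{}
Constraint 3 (W != Y) on D(W)={} D(Y)={2,3,4,5}: Y {2,3,4,5}->{}
So after all 3 constraints: D(U) = {}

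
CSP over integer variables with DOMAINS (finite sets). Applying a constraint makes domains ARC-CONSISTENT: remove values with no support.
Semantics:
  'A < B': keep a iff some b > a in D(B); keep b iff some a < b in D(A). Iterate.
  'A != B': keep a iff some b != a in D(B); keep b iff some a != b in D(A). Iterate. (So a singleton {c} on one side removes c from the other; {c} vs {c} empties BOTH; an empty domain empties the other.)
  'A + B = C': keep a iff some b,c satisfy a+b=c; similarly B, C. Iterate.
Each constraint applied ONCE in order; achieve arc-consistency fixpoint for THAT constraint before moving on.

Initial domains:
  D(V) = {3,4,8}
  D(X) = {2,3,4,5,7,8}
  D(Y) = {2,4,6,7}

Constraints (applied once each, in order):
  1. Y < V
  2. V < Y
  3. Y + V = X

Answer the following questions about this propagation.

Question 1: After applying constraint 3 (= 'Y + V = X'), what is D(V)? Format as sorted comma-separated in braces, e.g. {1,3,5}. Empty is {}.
Constraint 1 (Y < V) on D(Y)={2,4,6,7} D(V)={3,4,8}: no change
Constraint 2 (V < Y) on D(V)={3,4,8} D(Y)={2,4,6,7}: V {3,4,8}->{3,4}; Y {2,4,6,7}->{4,6,7}
Constraint 3 (Y + V = X) on D(Y)={4,6,7} D(V)={3,4} D(X)={2,3,4,5,7,8}: Y {4,6,7}->{4}; X {2,3,4,5,7,8}->{7,8}
So after constraint 3: D(V) = {3,4}

Answer: {3,4}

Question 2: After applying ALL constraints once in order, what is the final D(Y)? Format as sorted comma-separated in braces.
Constraint 1 (Y < V) on D(Y)={2,4,6,7} D(V)={3,4,8}: no change
Constraint 2 (V < Y) on D(V)={3,4,8} D(Y)={2,4,6,7}: V {3,4,8}->{3,4}; Y {2,4,6,7}->{4,6,7}
Constraint 3 (Y + V = X) on D(Y)={4,6,7} D(V)={3,4} D(X)={2,3,4,5,7,8}: Y {4,6,7}->{4}; X {2,3,4,5,7,8}->{7,8}
So after all 3 constraints: D(Y) = {4}

Answer: {4}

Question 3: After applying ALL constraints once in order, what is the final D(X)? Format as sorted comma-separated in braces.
Constraint 1 (Y < V) on D(Y)={2,4,6,7} D(V)={3,4,8}: no change
Constraint 2 (V < Y) on D(V)={3,4,8} D(Y)={2,4,6,7}: V {3,4,8}->{3,4}; Y {2,4,6,7}->{4,6,7}
Constraint 3 (Y + V = X) on D(Y)={4,6,7} D(V)={3,4} D(X)={2,3,4,5,7,8}: Y {4,6,7}->{4}; X {2,3,4,5,7,8}->{7,8}
So after all 3 constraints: D(X) = {7,8}

Answer: {7,8}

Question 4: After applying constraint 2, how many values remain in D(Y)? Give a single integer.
Constraint 1 (Y < V) on D(Y)={2,4,6,7} D(V)={3,4,8}: no change
Constraint 2 (V < Y) on D(V)={3,4,8} D(Y)={2,4,6,7}: V {3,4,8}->{3,4}; Y {2,4,6,7}->{4,6,7}
So after constraint 2: D(Y)={4,6,7}, size = 3

Answer: 3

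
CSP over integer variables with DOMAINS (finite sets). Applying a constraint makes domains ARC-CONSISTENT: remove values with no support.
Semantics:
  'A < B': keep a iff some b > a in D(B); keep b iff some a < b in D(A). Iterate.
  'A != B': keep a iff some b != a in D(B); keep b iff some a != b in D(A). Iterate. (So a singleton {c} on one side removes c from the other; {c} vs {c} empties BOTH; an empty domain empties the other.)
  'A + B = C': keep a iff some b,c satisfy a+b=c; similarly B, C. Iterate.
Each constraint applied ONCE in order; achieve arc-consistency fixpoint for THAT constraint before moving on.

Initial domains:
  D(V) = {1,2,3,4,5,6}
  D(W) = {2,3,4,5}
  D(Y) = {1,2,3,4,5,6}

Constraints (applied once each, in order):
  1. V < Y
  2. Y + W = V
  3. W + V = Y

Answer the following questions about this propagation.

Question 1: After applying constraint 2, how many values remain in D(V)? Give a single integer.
Answer: 2

Derivation:
Constraint 1 (V < Y) on D(V)={1,2,3,4,5,6} D(Y)={1,2,3,4,5,6}: V {1,2,3,4,5,6}->{1,2,3,4,5}; Y {1,2,3,4,5,6}->{2,3,4,5,6}
Constraint 2 (Y + W = V) on D(Y)={2,3,4,5,6} D(W)={2,3,4,5} D(V)={1,2,3,4,5}: Y {2,3,4,5,6}->{2,3}; W {2,3,4,5}->{2,3}; V {1,2,3,4,5}->{4,5}
So after constraint 2: D(V)={4,5}, size = 2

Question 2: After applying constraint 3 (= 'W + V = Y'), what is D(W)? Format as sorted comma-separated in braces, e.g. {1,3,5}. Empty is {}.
Answer: {}

Derivation:
Constraint 1 (V < Y) on D(V)={1,2,3,4,5,6} D(Y)={1,2,3,4,5,6}: V {1,2,3,4,5,6}->{1,2,3,4,5}; Y {1,2,3,4,5,6}->{2,3,4,5,6}
Constraint 2 (Y + W = V) on D(Y)={2,3,4,5,6} D(W)={2,3,4,5} D(V)={1,2,3,4,5}: Y {2,3,4,5,6}->{2,3}; W {2,3,4,5}->{2,3}; V {1,2,3,4,5}->{4,5}
Constraint 3 (W + V = Y) on D(W)={2,3} D(V)={4,5} D(Y)={2,3}: W {2,3}->{}; V {4,5}->{}; Y {2,3}->{}
So after constraint 3: D(W) = {}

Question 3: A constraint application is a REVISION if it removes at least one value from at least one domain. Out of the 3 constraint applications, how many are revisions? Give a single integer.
Constraint 1 (V < Y) on D(V)={1,2,3,4,5,6} D(Y)={1,2,3,4,5,6}: V {1,2,3,4,5,6}->{1,2,3,4,5}; Y {1,2,3,4,5,6}->{2,3,4,5,6} => REVISION
Constraint 2 (Y + W = V) on D(Y)={2,3,4,5,6} D(W)={2,3,4,5} D(V)={1,2,3,4,5}: Y {2,3,4,5,6}->{2,3}; W {2,3,4,5}->{2,3}; V {1,2,3,4,5}->{4,5} => REVISION
Constraint 3 (W + V = Y) on D(W)={2,3} D(V)={4,5} D(Y)={2,3}: W {2,3}->{}; V {4,5}->{}; Y {2,3}->{} => REVISION
Total revisions = 3

Answer: 3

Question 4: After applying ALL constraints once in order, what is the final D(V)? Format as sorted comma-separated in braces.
Answer: {}

Derivation:
Constraint 1 (V < Y) on D(V)={1,2,3,4,5,6} D(Y)={1,2,3,4,5,6}: V {1,2,3,4,5,6}->{1,2,3,4,5}; Y {1,2,3,4,5,6}->{2,3,4,5,6}
Constraint 2 (Y + W = V) on D(Y)={2,3,4,5,6} D(W)={2,3,4,5} D(V)={1,2,3,4,5}: Y {2,3,4,5,6}->{2,3}; W {2,3,4,5}->{2,3}; V {1,2,3,4,5}->{4,5}
Constraint 3 (W + V = Y) on D(W)={2,3} D(V)={4,5} D(Y)={2,3}: W {2,3}->{}; V {4,5}->{}; Y {2,3}->{}
So after all 3 constraints: D(V) = {}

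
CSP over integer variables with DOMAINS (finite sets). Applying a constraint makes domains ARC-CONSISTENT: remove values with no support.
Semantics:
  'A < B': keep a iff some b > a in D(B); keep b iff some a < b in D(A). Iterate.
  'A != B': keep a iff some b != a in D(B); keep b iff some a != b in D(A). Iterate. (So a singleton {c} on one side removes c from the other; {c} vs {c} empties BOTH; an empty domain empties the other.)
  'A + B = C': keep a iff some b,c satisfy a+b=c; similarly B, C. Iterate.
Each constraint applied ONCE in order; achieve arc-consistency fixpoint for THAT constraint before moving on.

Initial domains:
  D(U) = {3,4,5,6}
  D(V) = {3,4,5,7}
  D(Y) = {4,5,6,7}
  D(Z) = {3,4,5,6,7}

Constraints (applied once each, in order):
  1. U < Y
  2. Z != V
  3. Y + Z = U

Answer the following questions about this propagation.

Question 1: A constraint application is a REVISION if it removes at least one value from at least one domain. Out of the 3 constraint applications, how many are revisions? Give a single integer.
Answer: 1

Derivation:
Constraint 1 (U < Y) on D(U)={3,4,5,6} D(Y)={4,5,6,7}: no change => not a revision
Constraint 2 (Z != V) on D(Z)={3,4,5,6,7} D(V)={3,4,5,7}: no change => not a revision
Constraint 3 (Y + Z = U) on D(Y)={4,5,6,7} D(Z)={3,4,5,6,7} D(U)={3,4,5,6}: Y {4,5,6,7}->{}; Z {3,4,5,6,7}->{}; U {3,4,5,6}->{} => REVISION
Total revisions = 1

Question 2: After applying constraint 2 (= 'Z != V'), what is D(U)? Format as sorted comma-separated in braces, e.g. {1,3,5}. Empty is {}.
Constraint 1 (U < Y) on D(U)={3,4,5,6} D(Y)={4,5,6,7}: no change
Constraint 2 (Z != V) on D(Z)={3,4,5,6,7} D(V)={3,4,5,7}: no change
So after constraint 2: D(U) = {3,4,5,6}

Answer: {3,4,5,6}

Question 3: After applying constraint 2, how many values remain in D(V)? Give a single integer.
Constraint 1 (U < Y) on D(U)={3,4,5,6} D(Y)={4,5,6,7}: no change
Constraint 2 (Z != V) on D(Z)={3,4,5,6,7} D(V)={3,4,5,7}: no change
So after constraint 2: D(V)={3,4,5,7}, size = 4

Answer: 4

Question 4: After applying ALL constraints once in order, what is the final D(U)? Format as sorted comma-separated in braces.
Answer: {}

Derivation:
Constraint 1 (U < Y) on D(U)={3,4,5,6} D(Y)={4,5,6,7}: no change
Constraint 2 (Z != V) on D(Z)={3,4,5,6,7} D(V)={3,4,5,7}: no change
Constraint 3 (Y + Z = U) on D(Y)={4,5,6,7} D(Z)={3,4,5,6,7} D(U)={3,4,5,6}: Y {4,5,6,7}->{}; Z {3,4,5,6,7}->{}; U {3,4,5,6}->{}
So after all 3 constraints: D(U) = {}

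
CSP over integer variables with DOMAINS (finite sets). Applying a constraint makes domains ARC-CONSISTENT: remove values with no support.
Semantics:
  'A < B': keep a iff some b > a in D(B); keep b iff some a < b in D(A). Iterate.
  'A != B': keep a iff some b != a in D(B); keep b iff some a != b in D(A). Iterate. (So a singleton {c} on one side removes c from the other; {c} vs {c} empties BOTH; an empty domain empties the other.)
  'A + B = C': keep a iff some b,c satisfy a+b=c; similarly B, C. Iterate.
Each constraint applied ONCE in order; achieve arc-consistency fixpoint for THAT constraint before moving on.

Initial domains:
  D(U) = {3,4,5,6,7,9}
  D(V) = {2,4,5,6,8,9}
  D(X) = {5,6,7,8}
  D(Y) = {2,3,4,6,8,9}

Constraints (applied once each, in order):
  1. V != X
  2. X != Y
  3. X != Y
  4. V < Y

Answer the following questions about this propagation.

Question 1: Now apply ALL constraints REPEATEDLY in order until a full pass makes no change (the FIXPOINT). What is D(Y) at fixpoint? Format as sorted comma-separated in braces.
pass 0 (initial): D(Y)={2,3,4,6,8,9}
pass 1: V {2,4,5,6,8,9}->{2,4,5,6,8}; Y {2,3,4,6,8,9}->{3,4,6,8,9}
pass 2: no change
Fixpoint after 2 passes: D(Y) = {3,4,6,8,9}

Answer: {3,4,6,8,9}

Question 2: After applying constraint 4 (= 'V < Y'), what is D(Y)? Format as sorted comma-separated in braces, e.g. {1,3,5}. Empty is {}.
Constraint 1 (V != X) on D(V)={2,4,5,6,8,9} D(X)={5,6,7,8}: no change
Constraint 2 (X != Y) on D(X)={5,6,7,8} D(Y)={2,3,4,6,8,9}: no change
Constraint 3 (X != Y) on D(X)={5,6,7,8} D(Y)={2,3,4,6,8,9}: no change
Constraint 4 (V < Y) on D(V)={2,4,5,6,8,9} D(Y)={2,3,4,6,8,9}: V {2,4,5,6,8,9}->{2,4,5,6,8}; Y {2,3,4,6,8,9}->{3,4,6,8,9}
So after constraint 4: D(Y) = {3,4,6,8,9}

Answer: {3,4,6,8,9}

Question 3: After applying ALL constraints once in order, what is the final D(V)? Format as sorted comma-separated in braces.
Constraint 1 (V != X) on D(V)={2,4,5,6,8,9} D(X)={5,6,7,8}: no change
Constraint 2 (X != Y) on D(X)={5,6,7,8} D(Y)={2,3,4,6,8,9}: no change
Constraint 3 (X != Y) on D(X)={5,6,7,8} D(Y)={2,3,4,6,8,9}: no change
Constraint 4 (V < Y) on D(V)={2,4,5,6,8,9} D(Y)={2,3,4,6,8,9}: V {2,4,5,6,8,9}->{2,4,5,6,8}; Y {2,3,4,6,8,9}->{3,4,6,8,9}
So after all 4 constraints: D(V) = {2,4,5,6,8}

Answer: {2,4,5,6,8}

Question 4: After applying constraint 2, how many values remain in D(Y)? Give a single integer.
Answer: 6

Derivation:
Constraint 1 (V != X) on D(V)={2,4,5,6,8,9} D(X)={5,6,7,8}: no change
Constraint 2 (X != Y) on D(X)={5,6,7,8} D(Y)={2,3,4,6,8,9}: no change
So after constraint 2: D(Y)={2,3,4,6,8,9}, size = 6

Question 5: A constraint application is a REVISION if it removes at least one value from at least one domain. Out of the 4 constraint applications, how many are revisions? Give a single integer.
Answer: 1

Derivation:
Constraint 1 (V != X) on D(V)={2,4,5,6,8,9} D(X)={5,6,7,8}: no change => not a revision
Constraint 2 (X != Y) on D(X)={5,6,7,8} D(Y)={2,3,4,6,8,9}: no change => not a revision
Constraint 3 (X != Y) on D(X)={5,6,7,8} D(Y)={2,3,4,6,8,9}: no change => not a revision
Constraint 4 (V < Y) on D(V)={2,4,5,6,8,9} D(Y)={2,3,4,6,8,9}: V {2,4,5,6,8,9}->{2,4,5,6,8}; Y {2,3,4,6,8,9}->{3,4,6,8,9} => REVISION
Total revisions = 1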